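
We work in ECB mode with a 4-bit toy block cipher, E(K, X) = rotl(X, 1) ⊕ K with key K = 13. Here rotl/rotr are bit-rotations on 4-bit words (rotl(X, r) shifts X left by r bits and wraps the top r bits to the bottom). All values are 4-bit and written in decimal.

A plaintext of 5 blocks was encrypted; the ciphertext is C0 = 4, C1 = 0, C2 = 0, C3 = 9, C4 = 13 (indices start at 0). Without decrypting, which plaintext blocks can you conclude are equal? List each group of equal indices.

ECB encrypts each block independently with the same key, so equal ciphertext blocks imply equal plaintext blocks.
C1 = C2 = 0, so P1 = P2.

P1 = P2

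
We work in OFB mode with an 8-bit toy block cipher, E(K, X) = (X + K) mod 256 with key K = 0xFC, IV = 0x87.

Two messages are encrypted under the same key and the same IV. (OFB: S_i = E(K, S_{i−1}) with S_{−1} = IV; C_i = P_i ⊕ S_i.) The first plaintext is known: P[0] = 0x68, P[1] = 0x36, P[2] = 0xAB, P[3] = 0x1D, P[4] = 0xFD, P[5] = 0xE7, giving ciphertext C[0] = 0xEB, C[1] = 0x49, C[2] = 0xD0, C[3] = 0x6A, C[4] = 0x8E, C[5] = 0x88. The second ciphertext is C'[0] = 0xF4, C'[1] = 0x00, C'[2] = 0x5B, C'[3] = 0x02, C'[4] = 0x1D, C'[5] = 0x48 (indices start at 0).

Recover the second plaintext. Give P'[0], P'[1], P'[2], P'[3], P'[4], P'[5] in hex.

P'[0] = 0x77, P'[1] = 0x7F, P'[2] = 0x20, P'[3] = 0x75, P'[4] = 0x6E, P'[5] = 0x27

In OFB with a reused IV, both messages share the same keystream S_i, so C_i ⊕ C'_i = P_i ⊕ P'_i and thus P'_i = P_i ⊕ C_i ⊕ C'_i.
P'[0]: 0x68 ⊕ 0xEB ⊕ 0xF4 = 0x77.
P'[1]: 0x36 ⊕ 0x49 ⊕ 0x00 = 0x7F.
P'[2]: 0xAB ⊕ 0xD0 ⊕ 0x5B = 0x20.
P'[3]: 0x1D ⊕ 0x6A ⊕ 0x02 = 0x75.
P'[4]: 0xFD ⊕ 0x8E ⊕ 0x1D = 0x6E.
P'[5]: 0xE7 ⊕ 0x88 ⊕ 0x48 = 0x27.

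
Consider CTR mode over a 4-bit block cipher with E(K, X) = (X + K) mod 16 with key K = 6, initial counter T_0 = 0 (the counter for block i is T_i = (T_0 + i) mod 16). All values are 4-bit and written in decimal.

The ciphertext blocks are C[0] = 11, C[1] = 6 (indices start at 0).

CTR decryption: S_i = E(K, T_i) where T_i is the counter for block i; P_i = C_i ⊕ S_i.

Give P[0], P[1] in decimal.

P[0] = 13, P[1] = 1

P[0]: T = 0, S = E(K, T) = 6; 11 ⊕ 6 = 13.
P[1]: T = 1, S = E(K, T) = 7; 6 ⊕ 7 = 1.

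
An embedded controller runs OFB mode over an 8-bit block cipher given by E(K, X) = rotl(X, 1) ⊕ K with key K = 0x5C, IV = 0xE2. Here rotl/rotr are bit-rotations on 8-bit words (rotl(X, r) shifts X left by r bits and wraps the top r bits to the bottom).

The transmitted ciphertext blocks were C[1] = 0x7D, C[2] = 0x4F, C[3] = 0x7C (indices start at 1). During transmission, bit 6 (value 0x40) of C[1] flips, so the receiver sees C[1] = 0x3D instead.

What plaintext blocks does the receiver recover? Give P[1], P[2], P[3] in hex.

OFB decryption: S_i = E(K, S_{i−1}) with S_{0} = IV; P_i = C_i ⊕ S_i.
Only C[1] changed, to 0x3D. In OFB, a change in C_i flips the same bit in P_i only; the keystream is unaffected. Decrypting the received ciphertext:
P[1]: S = E(K, 0xE2) = 0x99; 0x3D ⊕ 0x99 = 0xA4.
P[2]: S = E(K, 0x99) = 0x6F; 0x4F ⊕ 0x6F = 0x20.
P[3]: S = E(K, 0x6F) = 0x82; 0x7C ⊕ 0x82 = 0xFE.
Blocks that differ from the original plaintext: P[1].

P[1] = 0xA4, P[2] = 0x20, P[3] = 0xFE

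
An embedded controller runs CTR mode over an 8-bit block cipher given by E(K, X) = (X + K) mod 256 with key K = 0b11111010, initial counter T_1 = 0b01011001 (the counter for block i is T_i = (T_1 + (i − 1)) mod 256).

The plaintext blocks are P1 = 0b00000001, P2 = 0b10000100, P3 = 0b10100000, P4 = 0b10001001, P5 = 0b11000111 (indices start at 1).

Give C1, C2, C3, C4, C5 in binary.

C1 = 0b01010010, C2 = 0b11010000, C3 = 0b11110101, C4 = 0b11011111, C5 = 0b10010000

CTR encryption: S_i = E(K, T_i) where T_i is the counter for block i; C_i = P_i ⊕ S_i.
C1: T = 0b01011001, S = E(K, T) = 0b01010011; 0b00000001 ⊕ 0b01010011 = 0b01010010.
C2: T = 0b01011010, S = E(K, T) = 0b01010100; 0b10000100 ⊕ 0b01010100 = 0b11010000.
C3: T = 0b01011011, S = E(K, T) = 0b01010101; 0b10100000 ⊕ 0b01010101 = 0b11110101.
C4: T = 0b01011100, S = E(K, T) = 0b01010110; 0b10001001 ⊕ 0b01010110 = 0b11011111.
C5: T = 0b01011101, S = E(K, T) = 0b01010111; 0b11000111 ⊕ 0b01010111 = 0b10010000.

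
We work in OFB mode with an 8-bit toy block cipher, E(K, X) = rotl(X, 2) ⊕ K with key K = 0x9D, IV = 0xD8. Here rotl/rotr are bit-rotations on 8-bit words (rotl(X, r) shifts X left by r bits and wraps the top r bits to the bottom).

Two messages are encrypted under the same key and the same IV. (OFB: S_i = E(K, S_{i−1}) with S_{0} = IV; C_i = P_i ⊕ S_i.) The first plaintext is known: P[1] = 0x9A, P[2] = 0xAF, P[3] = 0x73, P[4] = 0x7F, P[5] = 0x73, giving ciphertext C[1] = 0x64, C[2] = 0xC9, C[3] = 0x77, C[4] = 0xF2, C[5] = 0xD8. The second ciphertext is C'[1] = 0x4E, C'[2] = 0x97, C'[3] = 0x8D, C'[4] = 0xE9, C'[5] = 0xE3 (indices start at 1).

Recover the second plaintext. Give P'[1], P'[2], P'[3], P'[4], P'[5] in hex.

P'[1] = 0xB0, P'[2] = 0xF1, P'[3] = 0x89, P'[4] = 0x64, P'[5] = 0x48

In OFB with a reused IV, both messages share the same keystream S_i, so C_i ⊕ C'_i = P_i ⊕ P'_i and thus P'_i = P_i ⊕ C_i ⊕ C'_i.
P'[1]: 0x9A ⊕ 0x64 ⊕ 0x4E = 0xB0.
P'[2]: 0xAF ⊕ 0xC9 ⊕ 0x97 = 0xF1.
P'[3]: 0x73 ⊕ 0x77 ⊕ 0x8D = 0x89.
P'[4]: 0x7F ⊕ 0xF2 ⊕ 0xE9 = 0x64.
P'[5]: 0x73 ⊕ 0xD8 ⊕ 0xE3 = 0x48.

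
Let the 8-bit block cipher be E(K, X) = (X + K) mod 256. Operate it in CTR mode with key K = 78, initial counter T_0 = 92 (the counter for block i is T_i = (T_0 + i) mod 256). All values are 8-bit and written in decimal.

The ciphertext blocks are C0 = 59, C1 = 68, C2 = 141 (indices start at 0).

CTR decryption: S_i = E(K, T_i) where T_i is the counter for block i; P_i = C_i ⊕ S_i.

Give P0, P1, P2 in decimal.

P0: T = 92, S = E(K, T) = 170; 59 ⊕ 170 = 145.
P1: T = 93, S = E(K, T) = 171; 68 ⊕ 171 = 239.
P2: T = 94, S = E(K, T) = 172; 141 ⊕ 172 = 33.

P0 = 145, P1 = 239, P2 = 33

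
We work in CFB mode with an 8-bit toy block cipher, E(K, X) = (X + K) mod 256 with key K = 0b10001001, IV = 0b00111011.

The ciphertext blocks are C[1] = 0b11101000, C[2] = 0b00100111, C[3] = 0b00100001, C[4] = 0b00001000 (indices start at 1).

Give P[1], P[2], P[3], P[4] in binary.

CFB decryption: P_i = C_i ⊕ E(K, C_{i−1}), with C_{0} = IV.
P[1]: E(K, 0b00111011) = 0b11000100; 0b11101000 ⊕ 0b11000100 = 0b00101100.
P[2]: E(K, 0b11101000) = 0b01110001; 0b00100111 ⊕ 0b01110001 = 0b01010110.
P[3]: E(K, 0b00100111) = 0b10110000; 0b00100001 ⊕ 0b10110000 = 0b10010001.
P[4]: E(K, 0b00100001) = 0b10101010; 0b00001000 ⊕ 0b10101010 = 0b10100010.

P[1] = 0b00101100, P[2] = 0b01010110, P[3] = 0b10010001, P[4] = 0b10100010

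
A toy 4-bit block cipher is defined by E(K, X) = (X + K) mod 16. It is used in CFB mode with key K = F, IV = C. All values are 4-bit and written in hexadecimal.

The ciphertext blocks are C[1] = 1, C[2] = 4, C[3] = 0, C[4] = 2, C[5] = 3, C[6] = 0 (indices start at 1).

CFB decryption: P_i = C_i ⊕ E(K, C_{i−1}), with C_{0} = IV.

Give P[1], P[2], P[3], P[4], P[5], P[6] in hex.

P[1] = A, P[2] = 4, P[3] = 3, P[4] = D, P[5] = 2, P[6] = 2

P[1]: E(K, C) = B; 1 ⊕ B = A.
P[2]: E(K, 1) = 0; 4 ⊕ 0 = 4.
P[3]: E(K, 4) = 3; 0 ⊕ 3 = 3.
P[4]: E(K, 0) = F; 2 ⊕ F = D.
P[5]: E(K, 2) = 1; 3 ⊕ 1 = 2.
P[6]: E(K, 3) = 2; 0 ⊕ 2 = 2.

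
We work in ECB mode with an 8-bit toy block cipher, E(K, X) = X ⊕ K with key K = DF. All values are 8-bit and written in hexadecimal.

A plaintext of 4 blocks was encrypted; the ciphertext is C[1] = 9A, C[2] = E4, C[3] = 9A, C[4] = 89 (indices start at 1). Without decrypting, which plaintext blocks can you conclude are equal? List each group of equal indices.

ECB encrypts each block independently with the same key, so equal ciphertext blocks imply equal plaintext blocks.
C[1] = C[3] = 9A, so P[1] = P[3].

P[1] = P[3]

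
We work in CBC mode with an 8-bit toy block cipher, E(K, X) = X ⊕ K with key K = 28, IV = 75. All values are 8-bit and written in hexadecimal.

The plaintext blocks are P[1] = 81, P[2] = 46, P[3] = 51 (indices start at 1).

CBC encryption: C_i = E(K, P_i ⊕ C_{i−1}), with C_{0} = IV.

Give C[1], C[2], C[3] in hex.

C[1] = DC, C[2] = B2, C[3] = CB

C[1]: P[1] ⊕ 75 = F4; E(K, F4) = DC.
C[2]: P[2] ⊕ DC = 9A; E(K, 9A) = B2.
C[3]: P[3] ⊕ B2 = E3; E(K, E3) = CB.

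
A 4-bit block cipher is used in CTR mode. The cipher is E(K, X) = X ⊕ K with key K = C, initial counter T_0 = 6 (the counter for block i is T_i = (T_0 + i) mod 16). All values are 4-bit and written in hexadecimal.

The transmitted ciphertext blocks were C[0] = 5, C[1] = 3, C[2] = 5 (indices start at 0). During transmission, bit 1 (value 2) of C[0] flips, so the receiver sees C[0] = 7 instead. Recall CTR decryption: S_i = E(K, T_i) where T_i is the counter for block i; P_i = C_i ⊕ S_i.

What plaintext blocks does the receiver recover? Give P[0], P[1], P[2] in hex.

P[0] = D, P[1] = 8, P[2] = 1

Only C[0] changed, to 7. In CTR, a change in C_i flips the same bit in P_i only; the keystream is unaffected. Decrypting the received ciphertext:
P[0]: T = 6, S = E(K, T) = A; 7 ⊕ A = D.
P[1]: T = 7, S = E(K, T) = B; 3 ⊕ B = 8.
P[2]: T = 8, S = E(K, T) = 4; 5 ⊕ 4 = 1.
Blocks that differ from the original plaintext: P[0].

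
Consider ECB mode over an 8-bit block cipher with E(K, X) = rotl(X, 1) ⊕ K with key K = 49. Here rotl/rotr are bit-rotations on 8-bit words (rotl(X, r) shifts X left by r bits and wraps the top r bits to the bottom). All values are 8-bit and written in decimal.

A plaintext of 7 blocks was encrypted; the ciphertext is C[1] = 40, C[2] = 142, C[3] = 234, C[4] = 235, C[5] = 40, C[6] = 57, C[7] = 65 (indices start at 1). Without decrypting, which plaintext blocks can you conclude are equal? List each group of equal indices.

P[1] = P[5]

ECB encrypts each block independently with the same key, so equal ciphertext blocks imply equal plaintext blocks.
C[1] = C[5] = 40, so P[1] = P[5].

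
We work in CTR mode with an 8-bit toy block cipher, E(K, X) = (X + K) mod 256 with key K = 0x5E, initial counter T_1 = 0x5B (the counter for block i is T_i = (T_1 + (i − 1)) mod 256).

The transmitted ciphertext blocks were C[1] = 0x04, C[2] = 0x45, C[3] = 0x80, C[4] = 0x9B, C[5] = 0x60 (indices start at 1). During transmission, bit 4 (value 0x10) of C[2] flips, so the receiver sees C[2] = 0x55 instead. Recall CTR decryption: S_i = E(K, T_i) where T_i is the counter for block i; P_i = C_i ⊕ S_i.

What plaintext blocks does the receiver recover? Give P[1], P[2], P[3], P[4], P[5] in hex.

Only C[2] changed, to 0x55. In CTR, a change in C_i flips the same bit in P_i only; the keystream is unaffected. Decrypting the received ciphertext:
P[1]: T = 0x5B, S = E(K, T) = 0xB9; 0x04 ⊕ 0xB9 = 0xBD.
P[2]: T = 0x5C, S = E(K, T) = 0xBA; 0x55 ⊕ 0xBA = 0xEF.
P[3]: T = 0x5D, S = E(K, T) = 0xBB; 0x80 ⊕ 0xBB = 0x3B.
P[4]: T = 0x5E, S = E(K, T) = 0xBC; 0x9B ⊕ 0xBC = 0x27.
P[5]: T = 0x5F, S = E(K, T) = 0xBD; 0x60 ⊕ 0xBD = 0xDD.
Blocks that differ from the original plaintext: P[2].

P[1] = 0xBD, P[2] = 0xEF, P[3] = 0x3B, P[4] = 0x27, P[5] = 0xDD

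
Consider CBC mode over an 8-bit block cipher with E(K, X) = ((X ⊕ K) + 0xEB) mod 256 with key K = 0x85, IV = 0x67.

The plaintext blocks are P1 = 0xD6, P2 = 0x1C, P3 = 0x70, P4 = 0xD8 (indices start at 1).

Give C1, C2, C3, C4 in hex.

C1 = 0x1F, C2 = 0x71, C3 = 0x6F, C4 = 0x1D

CBC encryption: C_i = E(K, P_i ⊕ C_{i−1}), with C_{0} = IV.
C1: P1 ⊕ 0x67 = 0xB1; E(K, 0xB1) = 0x1F.
C2: P2 ⊕ 0x1F = 0x03; E(K, 0x03) = 0x71.
C3: P3 ⊕ 0x71 = 0x01; E(K, 0x01) = 0x6F.
C4: P4 ⊕ 0x6F = 0xB7; E(K, 0xB7) = 0x1D.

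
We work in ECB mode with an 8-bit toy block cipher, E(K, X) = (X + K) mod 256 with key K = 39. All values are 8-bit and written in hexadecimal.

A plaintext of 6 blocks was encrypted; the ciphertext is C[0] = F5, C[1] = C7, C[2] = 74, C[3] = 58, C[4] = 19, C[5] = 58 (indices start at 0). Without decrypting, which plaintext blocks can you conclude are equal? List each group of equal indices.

ECB encrypts each block independently with the same key, so equal ciphertext blocks imply equal plaintext blocks.
C[3] = C[5] = 58, so P[3] = P[5].

P[3] = P[5]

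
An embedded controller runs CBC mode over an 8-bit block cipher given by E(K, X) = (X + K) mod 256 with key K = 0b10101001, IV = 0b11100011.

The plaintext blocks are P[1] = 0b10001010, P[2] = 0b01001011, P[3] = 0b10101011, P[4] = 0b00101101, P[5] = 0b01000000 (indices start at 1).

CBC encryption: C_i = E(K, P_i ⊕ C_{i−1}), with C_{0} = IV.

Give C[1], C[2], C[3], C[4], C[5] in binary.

C[1]: P[1] ⊕ 0b11100011 = 0b01101001; E(K, 0b01101001) = 0b00010010.
C[2]: P[2] ⊕ 0b00010010 = 0b01011001; E(K, 0b01011001) = 0b00000010.
C[3]: P[3] ⊕ 0b00000010 = 0b10101001; E(K, 0b10101001) = 0b01010010.
C[4]: P[4] ⊕ 0b01010010 = 0b01111111; E(K, 0b01111111) = 0b00101000.
C[5]: P[5] ⊕ 0b00101000 = 0b01101000; E(K, 0b01101000) = 0b00010001.

C[1] = 0b00010010, C[2] = 0b00000010, C[3] = 0b01010010, C[4] = 0b00101000, C[5] = 0b00010001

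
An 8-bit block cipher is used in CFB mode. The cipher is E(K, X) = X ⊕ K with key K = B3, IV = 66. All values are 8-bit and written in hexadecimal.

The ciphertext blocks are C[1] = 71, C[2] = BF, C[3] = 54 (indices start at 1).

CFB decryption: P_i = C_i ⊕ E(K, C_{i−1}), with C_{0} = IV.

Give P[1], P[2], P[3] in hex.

P[1] = A4, P[2] = 7D, P[3] = 58

P[1]: E(K, 66) = D5; 71 ⊕ D5 = A4.
P[2]: E(K, 71) = C2; BF ⊕ C2 = 7D.
P[3]: E(K, BF) = 0C; 54 ⊕ 0C = 58.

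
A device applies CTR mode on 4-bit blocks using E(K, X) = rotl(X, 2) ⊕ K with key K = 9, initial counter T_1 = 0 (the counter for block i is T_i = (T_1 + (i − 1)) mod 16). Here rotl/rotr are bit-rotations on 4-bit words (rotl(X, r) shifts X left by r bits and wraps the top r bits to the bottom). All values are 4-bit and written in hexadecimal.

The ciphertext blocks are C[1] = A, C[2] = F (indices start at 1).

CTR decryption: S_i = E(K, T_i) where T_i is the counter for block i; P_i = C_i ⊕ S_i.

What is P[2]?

P[2]: T = 1, S = E(K, T) = D; F ⊕ D = 2.

P[2] = 2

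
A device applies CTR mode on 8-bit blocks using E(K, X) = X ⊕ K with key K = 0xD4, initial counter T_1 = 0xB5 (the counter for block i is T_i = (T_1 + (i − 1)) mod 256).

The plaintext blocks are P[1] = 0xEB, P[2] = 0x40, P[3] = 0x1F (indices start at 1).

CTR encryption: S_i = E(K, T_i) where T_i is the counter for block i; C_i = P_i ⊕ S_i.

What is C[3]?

C[3] = 0x7C

C[1]: T = 0xB5, S = E(K, T) = 0x61; 0xEB ⊕ 0x61 = 0x8A.
C[2]: T = 0xB6, S = E(K, T) = 0x62; 0x40 ⊕ 0x62 = 0x22.
C[3]: T = 0xB7, S = E(K, T) = 0x63; 0x1F ⊕ 0x63 = 0x7C.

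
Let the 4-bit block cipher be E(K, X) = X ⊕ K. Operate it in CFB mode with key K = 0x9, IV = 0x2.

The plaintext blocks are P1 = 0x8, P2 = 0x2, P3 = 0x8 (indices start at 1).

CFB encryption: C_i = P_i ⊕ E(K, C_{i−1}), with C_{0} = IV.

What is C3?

C3 = 0x9

C1: E(K, 0x2) = 0xB; 0x8 ⊕ 0xB = 0x3.
C2: E(K, 0x3) = 0xA; 0x2 ⊕ 0xA = 0x8.
C3: E(K, 0x8) = 0x1; 0x8 ⊕ 0x1 = 0x9.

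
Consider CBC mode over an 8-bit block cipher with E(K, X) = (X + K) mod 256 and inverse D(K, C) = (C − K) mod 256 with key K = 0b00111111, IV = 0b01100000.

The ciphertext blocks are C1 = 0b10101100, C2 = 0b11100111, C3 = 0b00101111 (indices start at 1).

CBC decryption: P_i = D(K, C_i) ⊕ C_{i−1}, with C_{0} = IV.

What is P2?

P2: D(K, 0b11100111) = 0b10101000; 0b10101000 ⊕ 0b10101100 = 0b00000100.

P2 = 0b00000100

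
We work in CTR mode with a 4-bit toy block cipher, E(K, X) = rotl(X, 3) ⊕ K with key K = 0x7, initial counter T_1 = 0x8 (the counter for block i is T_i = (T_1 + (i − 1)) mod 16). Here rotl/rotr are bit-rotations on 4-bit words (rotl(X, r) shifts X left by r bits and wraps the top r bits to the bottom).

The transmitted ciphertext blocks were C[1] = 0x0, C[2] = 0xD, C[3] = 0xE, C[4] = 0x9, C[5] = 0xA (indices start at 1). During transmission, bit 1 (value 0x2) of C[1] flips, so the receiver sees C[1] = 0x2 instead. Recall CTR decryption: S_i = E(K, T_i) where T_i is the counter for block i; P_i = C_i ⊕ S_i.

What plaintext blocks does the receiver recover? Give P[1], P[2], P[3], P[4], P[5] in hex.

P[1] = 0x1, P[2] = 0x6, P[3] = 0xC, P[4] = 0x3, P[5] = 0xB

Only C[1] changed, to 0x2. In CTR, a change in C_i flips the same bit in P_i only; the keystream is unaffected. Decrypting the received ciphertext:
P[1]: T = 0x8, S = E(K, T) = 0x3; 0x2 ⊕ 0x3 = 0x1.
P[2]: T = 0x9, S = E(K, T) = 0xB; 0xD ⊕ 0xB = 0x6.
P[3]: T = 0xA, S = E(K, T) = 0x2; 0xE ⊕ 0x2 = 0xC.
P[4]: T = 0xB, S = E(K, T) = 0xA; 0x9 ⊕ 0xA = 0x3.
P[5]: T = 0xC, S = E(K, T) = 0x1; 0xA ⊕ 0x1 = 0xB.
Blocks that differ from the original plaintext: P[1].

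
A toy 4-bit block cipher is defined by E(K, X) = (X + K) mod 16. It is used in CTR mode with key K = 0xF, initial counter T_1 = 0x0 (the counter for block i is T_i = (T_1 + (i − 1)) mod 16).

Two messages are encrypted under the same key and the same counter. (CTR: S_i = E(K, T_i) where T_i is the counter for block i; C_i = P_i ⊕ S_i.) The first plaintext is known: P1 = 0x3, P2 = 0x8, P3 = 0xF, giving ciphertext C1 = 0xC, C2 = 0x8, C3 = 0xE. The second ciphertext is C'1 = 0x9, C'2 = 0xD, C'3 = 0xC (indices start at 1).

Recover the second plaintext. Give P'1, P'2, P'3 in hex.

P'1 = 0x6, P'2 = 0xD, P'3 = 0xD

In CTR with a reused counter, both messages share the same keystream S_i, so C_i ⊕ C'_i = P_i ⊕ P'_i and thus P'_i = P_i ⊕ C_i ⊕ C'_i.
P'1: 0x3 ⊕ 0xC ⊕ 0x9 = 0x6.
P'2: 0x8 ⊕ 0x8 ⊕ 0xD = 0xD.
P'3: 0xF ⊕ 0xE ⊕ 0xC = 0xD.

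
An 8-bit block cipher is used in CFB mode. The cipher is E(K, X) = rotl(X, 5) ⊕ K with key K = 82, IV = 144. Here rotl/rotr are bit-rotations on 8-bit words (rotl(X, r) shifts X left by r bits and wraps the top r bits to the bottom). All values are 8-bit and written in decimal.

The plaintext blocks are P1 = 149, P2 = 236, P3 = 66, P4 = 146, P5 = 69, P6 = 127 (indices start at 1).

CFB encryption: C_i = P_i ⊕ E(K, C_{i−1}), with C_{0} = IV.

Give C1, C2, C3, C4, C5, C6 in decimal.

C1: E(K, 144) = 64; 149 ⊕ 64 = 213.
C2: E(K, 213) = 232; 236 ⊕ 232 = 4.
C3: E(K, 4) = 210; 66 ⊕ 210 = 144.
C4: E(K, 144) = 64; 146 ⊕ 64 = 210.
C5: E(K, 210) = 8; 69 ⊕ 8 = 77.
C6: E(K, 77) = 251; 127 ⊕ 251 = 132.

C1 = 213, C2 = 4, C3 = 144, C4 = 210, C5 = 77, C6 = 132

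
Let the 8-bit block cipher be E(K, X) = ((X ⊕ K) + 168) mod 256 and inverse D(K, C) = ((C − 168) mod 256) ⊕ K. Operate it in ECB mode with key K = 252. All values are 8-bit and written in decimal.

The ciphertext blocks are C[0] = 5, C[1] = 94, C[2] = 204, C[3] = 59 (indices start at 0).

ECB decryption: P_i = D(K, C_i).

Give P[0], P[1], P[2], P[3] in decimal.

P[0]: D(K, 5) = 161.
P[1]: D(K, 94) = 74.
P[2]: D(K, 204) = 216.
P[3]: D(K, 59) = 111.

P[0] = 161, P[1] = 74, P[2] = 216, P[3] = 111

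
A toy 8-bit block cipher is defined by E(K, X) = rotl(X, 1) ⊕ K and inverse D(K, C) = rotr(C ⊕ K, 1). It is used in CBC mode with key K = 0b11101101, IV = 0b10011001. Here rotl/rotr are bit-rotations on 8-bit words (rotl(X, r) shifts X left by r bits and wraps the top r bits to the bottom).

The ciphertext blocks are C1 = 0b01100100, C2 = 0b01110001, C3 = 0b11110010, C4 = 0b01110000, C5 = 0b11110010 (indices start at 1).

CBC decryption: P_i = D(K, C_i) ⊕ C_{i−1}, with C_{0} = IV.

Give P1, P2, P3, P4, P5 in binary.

P1 = 0b01011101, P2 = 0b00101010, P3 = 0b11111110, P4 = 0b00111100, P5 = 0b11111111

P1: D(K, 0b01100100) = 0b11000100; 0b11000100 ⊕ 0b10011001 = 0b01011101.
P2: D(K, 0b01110001) = 0b01001110; 0b01001110 ⊕ 0b01100100 = 0b00101010.
P3: D(K, 0b11110010) = 0b10001111; 0b10001111 ⊕ 0b01110001 = 0b11111110.
P4: D(K, 0b01110000) = 0b11001110; 0b11001110 ⊕ 0b11110010 = 0b00111100.
P5: D(K, 0b11110010) = 0b10001111; 0b10001111 ⊕ 0b01110000 = 0b11111111.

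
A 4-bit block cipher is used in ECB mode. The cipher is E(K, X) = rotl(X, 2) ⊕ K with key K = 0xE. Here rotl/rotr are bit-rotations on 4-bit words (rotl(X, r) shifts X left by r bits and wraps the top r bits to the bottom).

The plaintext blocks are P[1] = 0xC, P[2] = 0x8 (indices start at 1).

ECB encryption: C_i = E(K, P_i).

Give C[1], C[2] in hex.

C[1] = 0xD, C[2] = 0xC

C[1]: E(K, 0xC) = 0xD.
C[2]: E(K, 0x8) = 0xC.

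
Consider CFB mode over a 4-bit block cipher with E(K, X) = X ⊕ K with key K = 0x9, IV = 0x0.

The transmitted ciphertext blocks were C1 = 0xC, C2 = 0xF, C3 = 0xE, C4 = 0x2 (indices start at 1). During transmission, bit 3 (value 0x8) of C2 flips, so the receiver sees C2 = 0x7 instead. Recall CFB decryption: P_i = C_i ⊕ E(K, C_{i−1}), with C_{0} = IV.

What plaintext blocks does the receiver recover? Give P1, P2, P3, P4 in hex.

P1 = 0x5, P2 = 0x2, P3 = 0x0, P4 = 0x5

Only C2 changed, to 0x7. In CFB, a change in C_i flips the same bit in P_i and garbles P_{i+1}. Decrypting the received ciphertext:
P1: E(K, 0x0) = 0x9; 0xC ⊕ 0x9 = 0x5.
P2: E(K, 0xC) = 0x5; 0x7 ⊕ 0x5 = 0x2.
P3: E(K, 0x7) = 0xE; 0xE ⊕ 0xE = 0x0.
P4: E(K, 0xE) = 0x7; 0x2 ⊕ 0x7 = 0x5.
Blocks that differ from the original plaintext: P2, P3.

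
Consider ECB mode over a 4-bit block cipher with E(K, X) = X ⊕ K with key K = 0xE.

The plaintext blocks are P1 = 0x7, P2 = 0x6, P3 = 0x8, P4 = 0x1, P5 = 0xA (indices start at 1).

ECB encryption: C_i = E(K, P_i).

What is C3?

C3: E(K, 0x8) = 0x6.

C3 = 0x6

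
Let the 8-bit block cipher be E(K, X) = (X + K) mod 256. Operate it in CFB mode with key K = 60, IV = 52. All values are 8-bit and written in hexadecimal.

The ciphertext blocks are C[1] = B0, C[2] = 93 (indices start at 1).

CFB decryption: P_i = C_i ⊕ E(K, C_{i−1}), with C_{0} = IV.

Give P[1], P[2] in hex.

P[1]: E(K, 52) = B2; B0 ⊕ B2 = 02.
P[2]: E(K, B0) = 10; 93 ⊕ 10 = 83.

P[1] = 02, P[2] = 83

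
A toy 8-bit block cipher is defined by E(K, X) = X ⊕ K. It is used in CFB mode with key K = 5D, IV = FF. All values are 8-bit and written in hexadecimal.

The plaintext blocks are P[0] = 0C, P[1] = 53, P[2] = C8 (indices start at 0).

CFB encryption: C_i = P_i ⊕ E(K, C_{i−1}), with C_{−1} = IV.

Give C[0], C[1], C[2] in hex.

C[0] = AE, C[1] = A0, C[2] = 35

C[0]: E(K, FF) = A2; 0C ⊕ A2 = AE.
C[1]: E(K, AE) = F3; 53 ⊕ F3 = A0.
C[2]: E(K, A0) = FD; C8 ⊕ FD = 35.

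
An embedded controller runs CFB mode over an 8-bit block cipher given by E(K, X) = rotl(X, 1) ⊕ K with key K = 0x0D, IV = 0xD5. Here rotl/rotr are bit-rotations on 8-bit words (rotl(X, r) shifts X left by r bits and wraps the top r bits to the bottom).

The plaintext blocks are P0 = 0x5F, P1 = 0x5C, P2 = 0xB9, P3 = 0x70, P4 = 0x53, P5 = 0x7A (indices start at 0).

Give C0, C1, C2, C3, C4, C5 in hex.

C0 = 0xF9, C1 = 0xA2, C2 = 0xF1, C3 = 0x9E, C4 = 0x63, C5 = 0xB1

CFB encryption: C_i = P_i ⊕ E(K, C_{i−1}), with C_{−1} = IV.
C0: E(K, 0xD5) = 0xA6; 0x5F ⊕ 0xA6 = 0xF9.
C1: E(K, 0xF9) = 0xFE; 0x5C ⊕ 0xFE = 0xA2.
C2: E(K, 0xA2) = 0x48; 0xB9 ⊕ 0x48 = 0xF1.
C3: E(K, 0xF1) = 0xEE; 0x70 ⊕ 0xEE = 0x9E.
C4: E(K, 0x9E) = 0x30; 0x53 ⊕ 0x30 = 0x63.
C5: E(K, 0x63) = 0xCB; 0x7A ⊕ 0xCB = 0xB1.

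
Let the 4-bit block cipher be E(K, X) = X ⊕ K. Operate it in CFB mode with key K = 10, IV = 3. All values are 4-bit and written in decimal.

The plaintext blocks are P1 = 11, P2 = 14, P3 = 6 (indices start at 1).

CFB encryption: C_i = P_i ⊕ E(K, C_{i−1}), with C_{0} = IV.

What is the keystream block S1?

9

C1: E(K, 3) = 9; 11 ⊕ 9 = 2.
So S1 = 9.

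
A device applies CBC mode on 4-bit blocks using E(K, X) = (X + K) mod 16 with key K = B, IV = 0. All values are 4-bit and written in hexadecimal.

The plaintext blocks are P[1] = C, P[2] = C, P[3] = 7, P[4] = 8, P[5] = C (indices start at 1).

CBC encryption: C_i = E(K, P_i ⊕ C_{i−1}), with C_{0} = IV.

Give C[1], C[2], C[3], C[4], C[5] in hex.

C[1]: P[1] ⊕ 0 = C; E(K, C) = 7.
C[2]: P[2] ⊕ 7 = B; E(K, B) = 6.
C[3]: P[3] ⊕ 6 = 1; E(K, 1) = C.
C[4]: P[4] ⊕ C = 4; E(K, 4) = F.
C[5]: P[5] ⊕ F = 3; E(K, 3) = E.

C[1] = 7, C[2] = 6, C[3] = C, C[4] = F, C[5] = E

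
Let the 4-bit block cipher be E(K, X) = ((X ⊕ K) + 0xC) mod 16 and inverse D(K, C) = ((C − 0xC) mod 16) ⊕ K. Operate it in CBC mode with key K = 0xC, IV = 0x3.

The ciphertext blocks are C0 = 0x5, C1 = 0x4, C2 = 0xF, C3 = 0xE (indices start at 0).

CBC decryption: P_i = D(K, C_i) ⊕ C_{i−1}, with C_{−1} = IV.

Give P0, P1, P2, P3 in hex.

P0: D(K, 0x5) = 0x5; 0x5 ⊕ 0x3 = 0x6.
P1: D(K, 0x4) = 0x4; 0x4 ⊕ 0x5 = 0x1.
P2: D(K, 0xF) = 0xF; 0xF ⊕ 0x4 = 0xB.
P3: D(K, 0xE) = 0xE; 0xE ⊕ 0xF = 0x1.

P0 = 0x6, P1 = 0x1, P2 = 0xB, P3 = 0x1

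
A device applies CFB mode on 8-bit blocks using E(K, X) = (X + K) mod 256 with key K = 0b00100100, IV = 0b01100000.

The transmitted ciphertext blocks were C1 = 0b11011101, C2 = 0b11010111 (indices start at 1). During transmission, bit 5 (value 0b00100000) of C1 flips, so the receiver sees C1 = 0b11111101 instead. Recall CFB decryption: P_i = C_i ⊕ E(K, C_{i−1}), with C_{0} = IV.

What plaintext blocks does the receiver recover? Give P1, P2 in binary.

Only C1 changed, to 0b11111101. In CFB, a change in C_i flips the same bit in P_i and garbles P_{i+1}. Decrypting the received ciphertext:
P1: E(K, 0b01100000) = 0b10000100; 0b11111101 ⊕ 0b10000100 = 0b01111001.
P2: E(K, 0b11111101) = 0b00100001; 0b11010111 ⊕ 0b00100001 = 0b11110110.
Blocks that differ from the original plaintext: P1, P2.

P1 = 0b01111001, P2 = 0b11110110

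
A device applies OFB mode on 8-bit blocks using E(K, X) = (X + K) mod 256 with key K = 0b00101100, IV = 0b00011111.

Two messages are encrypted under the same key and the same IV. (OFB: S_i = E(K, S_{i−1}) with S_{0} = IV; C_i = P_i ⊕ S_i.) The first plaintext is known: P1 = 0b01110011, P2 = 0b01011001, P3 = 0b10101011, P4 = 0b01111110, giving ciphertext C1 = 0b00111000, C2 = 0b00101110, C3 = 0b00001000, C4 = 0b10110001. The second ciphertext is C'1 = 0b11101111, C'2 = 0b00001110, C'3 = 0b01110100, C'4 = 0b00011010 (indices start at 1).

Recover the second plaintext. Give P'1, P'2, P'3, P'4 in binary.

P'1 = 0b10100100, P'2 = 0b01111001, P'3 = 0b11010111, P'4 = 0b11010101

In OFB with a reused IV, both messages share the same keystream S_i, so C_i ⊕ C'_i = P_i ⊕ P'_i and thus P'_i = P_i ⊕ C_i ⊕ C'_i.
P'1: 0b01110011 ⊕ 0b00111000 ⊕ 0b11101111 = 0b10100100.
P'2: 0b01011001 ⊕ 0b00101110 ⊕ 0b00001110 = 0b01111001.
P'3: 0b10101011 ⊕ 0b00001000 ⊕ 0b01110100 = 0b11010111.
P'4: 0b01111110 ⊕ 0b10110001 ⊕ 0b00011010 = 0b11010101.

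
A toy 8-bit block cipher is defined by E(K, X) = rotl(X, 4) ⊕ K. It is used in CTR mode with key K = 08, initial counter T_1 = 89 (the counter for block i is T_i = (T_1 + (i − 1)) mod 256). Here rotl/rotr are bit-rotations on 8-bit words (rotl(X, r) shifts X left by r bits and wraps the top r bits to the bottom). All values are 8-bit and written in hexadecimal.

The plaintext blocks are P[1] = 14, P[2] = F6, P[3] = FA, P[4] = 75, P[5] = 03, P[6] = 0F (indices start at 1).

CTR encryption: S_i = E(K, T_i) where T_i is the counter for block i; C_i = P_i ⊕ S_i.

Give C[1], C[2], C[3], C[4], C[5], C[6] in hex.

C[1]: T = 89, S = E(K, T) = 90; 14 ⊕ 90 = 84.
C[2]: T = 8A, S = E(K, T) = A0; F6 ⊕ A0 = 56.
C[3]: T = 8B, S = E(K, T) = B0; FA ⊕ B0 = 4A.
C[4]: T = 8C, S = E(K, T) = C0; 75 ⊕ C0 = B5.
C[5]: T = 8D, S = E(K, T) = D0; 03 ⊕ D0 = D3.
C[6]: T = 8E, S = E(K, T) = E0; 0F ⊕ E0 = EF.

C[1] = 84, C[2] = 56, C[3] = 4A, C[4] = B5, C[5] = D3, C[6] = EF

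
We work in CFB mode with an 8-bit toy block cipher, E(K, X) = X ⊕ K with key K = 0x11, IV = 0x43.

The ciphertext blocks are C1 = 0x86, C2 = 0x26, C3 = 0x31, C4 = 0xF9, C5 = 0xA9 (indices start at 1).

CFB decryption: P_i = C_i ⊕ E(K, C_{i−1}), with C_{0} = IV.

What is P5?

P5: E(K, 0xF9) = 0xE8; 0xA9 ⊕ 0xE8 = 0x41.

P5 = 0x41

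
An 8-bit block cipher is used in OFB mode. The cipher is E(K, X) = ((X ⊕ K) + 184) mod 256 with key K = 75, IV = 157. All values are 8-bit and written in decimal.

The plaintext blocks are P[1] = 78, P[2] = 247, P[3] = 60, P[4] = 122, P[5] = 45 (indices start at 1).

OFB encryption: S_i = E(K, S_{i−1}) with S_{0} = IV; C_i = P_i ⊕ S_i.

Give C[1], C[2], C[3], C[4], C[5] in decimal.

C[1] = 192, C[2] = 138, C[3] = 210, C[4] = 39, C[5] = 227

C[1]: S = E(K, 157) = 142; 78 ⊕ 142 = 192.
C[2]: S = E(K, 142) = 125; 247 ⊕ 125 = 138.
C[3]: S = E(K, 125) = 238; 60 ⊕ 238 = 210.
C[4]: S = E(K, 238) = 93; 122 ⊕ 93 = 39.
C[5]: S = E(K, 93) = 206; 45 ⊕ 206 = 227.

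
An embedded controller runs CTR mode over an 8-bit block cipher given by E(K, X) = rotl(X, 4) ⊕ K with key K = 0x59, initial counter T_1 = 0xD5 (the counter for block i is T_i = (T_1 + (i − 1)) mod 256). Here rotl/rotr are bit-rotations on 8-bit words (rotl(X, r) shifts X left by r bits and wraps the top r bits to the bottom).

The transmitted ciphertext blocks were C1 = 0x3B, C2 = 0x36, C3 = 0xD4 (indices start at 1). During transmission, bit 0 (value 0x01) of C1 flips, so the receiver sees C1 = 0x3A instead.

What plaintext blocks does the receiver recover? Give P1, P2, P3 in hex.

CTR decryption: S_i = E(K, T_i) where T_i is the counter for block i; P_i = C_i ⊕ S_i.
Only C1 changed, to 0x3A. In CTR, a change in C_i flips the same bit in P_i only; the keystream is unaffected. Decrypting the received ciphertext:
P1: T = 0xD5, S = E(K, T) = 0x04; 0x3A ⊕ 0x04 = 0x3E.
P2: T = 0xD6, S = E(K, T) = 0x34; 0x36 ⊕ 0x34 = 0x02.
P3: T = 0xD7, S = E(K, T) = 0x24; 0xD4 ⊕ 0x24 = 0xF0.
Blocks that differ from the original plaintext: P1.

P1 = 0x3E, P2 = 0x02, P3 = 0xF0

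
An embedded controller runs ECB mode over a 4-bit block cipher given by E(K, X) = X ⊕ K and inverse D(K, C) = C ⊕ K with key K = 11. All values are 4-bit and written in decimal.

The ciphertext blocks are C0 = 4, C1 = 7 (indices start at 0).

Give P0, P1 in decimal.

P0 = 15, P1 = 12

ECB decryption: P_i = D(K, C_i).
P0: D(K, 4) = 15.
P1: D(K, 7) = 12.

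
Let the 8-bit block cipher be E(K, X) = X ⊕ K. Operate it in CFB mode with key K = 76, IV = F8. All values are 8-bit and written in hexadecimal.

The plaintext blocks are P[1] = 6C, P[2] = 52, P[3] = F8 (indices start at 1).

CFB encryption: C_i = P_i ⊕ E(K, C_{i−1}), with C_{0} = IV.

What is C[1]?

C[1]: E(K, F8) = 8E; 6C ⊕ 8E = E2.

C[1] = E2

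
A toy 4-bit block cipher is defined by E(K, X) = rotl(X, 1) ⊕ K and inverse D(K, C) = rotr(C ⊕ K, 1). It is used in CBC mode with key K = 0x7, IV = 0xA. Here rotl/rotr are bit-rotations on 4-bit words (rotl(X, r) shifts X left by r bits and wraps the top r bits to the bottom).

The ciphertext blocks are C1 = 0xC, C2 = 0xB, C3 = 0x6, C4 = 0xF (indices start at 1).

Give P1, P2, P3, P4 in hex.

CBC decryption: P_i = D(K, C_i) ⊕ C_{i−1}, with C_{0} = IV.
P1: D(K, 0xC) = 0xD; 0xD ⊕ 0xA = 0x7.
P2: D(K, 0xB) = 0x6; 0x6 ⊕ 0xC = 0xA.
P3: D(K, 0x6) = 0x8; 0x8 ⊕ 0xB = 0x3.
P4: D(K, 0xF) = 0x4; 0x4 ⊕ 0x6 = 0x2.

P1 = 0x7, P2 = 0xA, P3 = 0x3, P4 = 0x2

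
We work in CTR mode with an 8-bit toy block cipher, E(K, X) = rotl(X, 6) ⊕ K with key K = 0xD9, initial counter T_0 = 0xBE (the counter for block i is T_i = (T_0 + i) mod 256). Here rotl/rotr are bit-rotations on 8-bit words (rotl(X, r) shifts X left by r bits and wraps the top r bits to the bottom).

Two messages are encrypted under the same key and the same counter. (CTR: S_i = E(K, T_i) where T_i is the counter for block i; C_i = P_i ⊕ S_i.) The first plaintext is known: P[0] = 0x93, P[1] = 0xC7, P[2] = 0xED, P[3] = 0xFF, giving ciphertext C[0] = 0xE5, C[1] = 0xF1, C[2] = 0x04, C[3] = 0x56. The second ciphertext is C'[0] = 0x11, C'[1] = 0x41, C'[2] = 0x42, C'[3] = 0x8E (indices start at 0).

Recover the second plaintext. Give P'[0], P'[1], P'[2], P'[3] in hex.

In CTR with a reused counter, both messages share the same keystream S_i, so C_i ⊕ C'_i = P_i ⊕ P'_i and thus P'_i = P_i ⊕ C_i ⊕ C'_i.
P'[0]: 0x93 ⊕ 0xE5 ⊕ 0x11 = 0x67.
P'[1]: 0xC7 ⊕ 0xF1 ⊕ 0x41 = 0x77.
P'[2]: 0xED ⊕ 0x04 ⊕ 0x42 = 0xAB.
P'[3]: 0xFF ⊕ 0x56 ⊕ 0x8E = 0x27.

P'[0] = 0x67, P'[1] = 0x77, P'[2] = 0xAB, P'[3] = 0x27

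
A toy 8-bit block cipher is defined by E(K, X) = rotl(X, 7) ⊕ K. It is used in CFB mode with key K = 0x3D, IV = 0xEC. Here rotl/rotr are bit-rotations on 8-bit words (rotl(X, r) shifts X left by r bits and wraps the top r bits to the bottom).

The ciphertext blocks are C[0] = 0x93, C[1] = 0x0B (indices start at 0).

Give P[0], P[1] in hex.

CFB decryption: P_i = C_i ⊕ E(K, C_{i−1}), with C_{−1} = IV.
P[0]: E(K, 0xEC) = 0x4B; 0x93 ⊕ 0x4B = 0xD8.
P[1]: E(K, 0x93) = 0xF4; 0x0B ⊕ 0xF4 = 0xFF.

P[0] = 0xD8, P[1] = 0xFF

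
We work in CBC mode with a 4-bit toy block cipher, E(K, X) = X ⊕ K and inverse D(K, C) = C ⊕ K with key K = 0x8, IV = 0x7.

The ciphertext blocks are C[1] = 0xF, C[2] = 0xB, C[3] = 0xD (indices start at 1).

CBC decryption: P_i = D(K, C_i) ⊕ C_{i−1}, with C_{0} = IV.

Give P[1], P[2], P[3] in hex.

P[1] = 0x0, P[2] = 0xC, P[3] = 0xE

P[1]: D(K, 0xF) = 0x7; 0x7 ⊕ 0x7 = 0x0.
P[2]: D(K, 0xB) = 0x3; 0x3 ⊕ 0xF = 0xC.
P[3]: D(K, 0xD) = 0x5; 0x5 ⊕ 0xB = 0xE.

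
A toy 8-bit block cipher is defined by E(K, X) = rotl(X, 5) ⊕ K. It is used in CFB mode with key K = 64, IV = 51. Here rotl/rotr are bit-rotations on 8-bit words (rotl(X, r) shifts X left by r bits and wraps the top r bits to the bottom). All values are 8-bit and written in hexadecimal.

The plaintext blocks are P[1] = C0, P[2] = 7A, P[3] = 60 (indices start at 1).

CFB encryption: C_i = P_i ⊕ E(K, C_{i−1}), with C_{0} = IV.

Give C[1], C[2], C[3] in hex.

C[1]: E(K, 51) = 4E; C0 ⊕ 4E = 8E.
C[2]: E(K, 8E) = B5; 7A ⊕ B5 = CF.
C[3]: E(K, CF) = 9D; 60 ⊕ 9D = FD.

C[1] = 8E, C[2] = CF, C[3] = FD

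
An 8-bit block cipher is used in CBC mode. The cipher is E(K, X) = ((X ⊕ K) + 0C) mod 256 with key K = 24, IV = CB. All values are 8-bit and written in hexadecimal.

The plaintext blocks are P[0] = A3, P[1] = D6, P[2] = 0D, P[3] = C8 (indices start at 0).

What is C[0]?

C[0] = 58

CBC encryption: C_i = E(K, P_i ⊕ C_{i−1}), with C_{−1} = IV.
C[0]: P[0] ⊕ CB = 68; E(K, 68) = 58.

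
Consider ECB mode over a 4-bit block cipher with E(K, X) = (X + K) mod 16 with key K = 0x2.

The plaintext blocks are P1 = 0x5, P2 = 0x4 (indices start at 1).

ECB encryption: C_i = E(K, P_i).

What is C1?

C1 = 0x7

C1: E(K, 0x5) = 0x7.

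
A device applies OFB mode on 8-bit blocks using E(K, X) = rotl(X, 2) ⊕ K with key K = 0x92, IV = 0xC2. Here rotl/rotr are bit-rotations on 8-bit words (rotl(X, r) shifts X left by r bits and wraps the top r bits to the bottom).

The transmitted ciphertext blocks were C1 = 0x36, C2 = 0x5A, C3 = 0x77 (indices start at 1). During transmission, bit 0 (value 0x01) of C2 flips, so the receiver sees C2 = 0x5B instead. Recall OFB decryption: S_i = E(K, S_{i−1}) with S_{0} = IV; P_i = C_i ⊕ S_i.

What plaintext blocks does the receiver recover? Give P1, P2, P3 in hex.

Only C2 changed, to 0x5B. In OFB, a change in C_i flips the same bit in P_i only; the keystream is unaffected. Decrypting the received ciphertext:
P1: S = E(K, 0xC2) = 0x99; 0x36 ⊕ 0x99 = 0xAF.
P2: S = E(K, 0x99) = 0xF4; 0x5B ⊕ 0xF4 = 0xAF.
P3: S = E(K, 0xF4) = 0x41; 0x77 ⊕ 0x41 = 0x36.
Blocks that differ from the original plaintext: P2.

P1 = 0xAF, P2 = 0xAF, P3 = 0x36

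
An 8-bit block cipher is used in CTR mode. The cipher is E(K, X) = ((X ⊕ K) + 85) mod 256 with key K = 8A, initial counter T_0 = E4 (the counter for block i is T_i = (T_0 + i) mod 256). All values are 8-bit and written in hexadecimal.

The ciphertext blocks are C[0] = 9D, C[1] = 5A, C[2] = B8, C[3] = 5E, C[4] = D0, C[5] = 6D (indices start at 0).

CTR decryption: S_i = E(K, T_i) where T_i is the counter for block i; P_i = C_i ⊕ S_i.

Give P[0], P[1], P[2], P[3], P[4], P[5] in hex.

P[0] = 6E, P[1] = AE, P[2] = 49, P[3] = AC, P[4] = 37, P[5] = 85

P[0]: T = E4, S = E(K, T) = F3; 9D ⊕ F3 = 6E.
P[1]: T = E5, S = E(K, T) = F4; 5A ⊕ F4 = AE.
P[2]: T = E6, S = E(K, T) = F1; B8 ⊕ F1 = 49.
P[3]: T = E7, S = E(K, T) = F2; 5E ⊕ F2 = AC.
P[4]: T = E8, S = E(K, T) = E7; D0 ⊕ E7 = 37.
P[5]: T = E9, S = E(K, T) = E8; 6D ⊕ E8 = 85.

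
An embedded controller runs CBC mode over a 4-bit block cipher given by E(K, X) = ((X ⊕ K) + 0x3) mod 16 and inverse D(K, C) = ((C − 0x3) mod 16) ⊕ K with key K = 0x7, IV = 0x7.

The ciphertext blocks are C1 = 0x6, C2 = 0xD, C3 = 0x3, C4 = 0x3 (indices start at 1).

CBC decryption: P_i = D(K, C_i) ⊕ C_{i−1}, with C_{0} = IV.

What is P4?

P4: D(K, 0x3) = 0x7; 0x7 ⊕ 0x3 = 0x4.

P4 = 0x4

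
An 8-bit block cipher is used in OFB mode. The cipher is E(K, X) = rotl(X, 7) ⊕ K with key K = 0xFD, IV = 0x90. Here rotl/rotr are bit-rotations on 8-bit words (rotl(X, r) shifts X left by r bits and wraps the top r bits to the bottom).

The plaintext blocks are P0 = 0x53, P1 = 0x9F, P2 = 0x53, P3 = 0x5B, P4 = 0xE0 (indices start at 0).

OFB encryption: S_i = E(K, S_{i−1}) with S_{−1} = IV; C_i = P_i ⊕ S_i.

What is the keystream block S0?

0xB5

C0: S = E(K, 0x90) = 0xB5; 0x53 ⊕ 0xB5 = 0xE6.
So S0 = 0xB5.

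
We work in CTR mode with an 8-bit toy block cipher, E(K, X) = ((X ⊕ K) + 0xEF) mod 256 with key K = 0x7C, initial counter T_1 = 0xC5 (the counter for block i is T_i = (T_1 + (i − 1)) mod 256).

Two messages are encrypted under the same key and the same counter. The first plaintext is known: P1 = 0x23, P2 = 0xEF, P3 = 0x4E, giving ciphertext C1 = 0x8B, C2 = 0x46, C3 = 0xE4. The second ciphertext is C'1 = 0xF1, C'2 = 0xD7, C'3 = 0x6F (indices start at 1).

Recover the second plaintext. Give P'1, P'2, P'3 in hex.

P'1 = 0x59, P'2 = 0x7E, P'3 = 0xC5

In CTR with a reused counter, both messages share the same keystream S_i, so C_i ⊕ C'_i = P_i ⊕ P'_i and thus P'_i = P_i ⊕ C_i ⊕ C'_i.
P'1: 0x23 ⊕ 0x8B ⊕ 0xF1 = 0x59.
P'2: 0xEF ⊕ 0x46 ⊕ 0xD7 = 0x7E.
P'3: 0x4E ⊕ 0xE4 ⊕ 0x6F = 0xC5.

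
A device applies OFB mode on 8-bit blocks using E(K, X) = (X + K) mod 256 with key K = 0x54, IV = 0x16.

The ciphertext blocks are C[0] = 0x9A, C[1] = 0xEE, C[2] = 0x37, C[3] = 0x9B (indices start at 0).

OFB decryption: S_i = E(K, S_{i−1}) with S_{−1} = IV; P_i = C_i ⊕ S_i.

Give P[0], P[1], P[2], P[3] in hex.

P[0] = 0xF0, P[1] = 0x50, P[2] = 0x25, P[3] = 0xFD

P[0]: S = E(K, 0x16) = 0x6A; 0x9A ⊕ 0x6A = 0xF0.
P[1]: S = E(K, 0x6A) = 0xBE; 0xEE ⊕ 0xBE = 0x50.
P[2]: S = E(K, 0xBE) = 0x12; 0x37 ⊕ 0x12 = 0x25.
P[3]: S = E(K, 0x12) = 0x66; 0x9B ⊕ 0x66 = 0xFD.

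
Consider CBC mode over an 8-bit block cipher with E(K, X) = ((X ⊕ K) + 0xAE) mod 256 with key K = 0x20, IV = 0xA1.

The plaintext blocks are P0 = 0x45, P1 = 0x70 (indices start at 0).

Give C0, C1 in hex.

CBC encryption: C_i = E(K, P_i ⊕ C_{i−1}), with C_{−1} = IV.
C0: P0 ⊕ 0xA1 = 0xE4; E(K, 0xE4) = 0x72.
C1: P1 ⊕ 0x72 = 0x02; E(K, 0x02) = 0xD0.

C0 = 0x72, C1 = 0xD0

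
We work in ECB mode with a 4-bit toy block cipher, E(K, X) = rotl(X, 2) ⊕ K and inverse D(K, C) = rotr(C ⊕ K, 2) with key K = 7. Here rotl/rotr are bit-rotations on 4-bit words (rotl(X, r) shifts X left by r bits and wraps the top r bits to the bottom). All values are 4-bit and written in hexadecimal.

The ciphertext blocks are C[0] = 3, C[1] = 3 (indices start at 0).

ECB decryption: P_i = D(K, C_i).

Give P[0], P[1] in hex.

P[0]: D(K, 3) = 1.
P[1]: D(K, 3) = 1.

P[0] = 1, P[1] = 1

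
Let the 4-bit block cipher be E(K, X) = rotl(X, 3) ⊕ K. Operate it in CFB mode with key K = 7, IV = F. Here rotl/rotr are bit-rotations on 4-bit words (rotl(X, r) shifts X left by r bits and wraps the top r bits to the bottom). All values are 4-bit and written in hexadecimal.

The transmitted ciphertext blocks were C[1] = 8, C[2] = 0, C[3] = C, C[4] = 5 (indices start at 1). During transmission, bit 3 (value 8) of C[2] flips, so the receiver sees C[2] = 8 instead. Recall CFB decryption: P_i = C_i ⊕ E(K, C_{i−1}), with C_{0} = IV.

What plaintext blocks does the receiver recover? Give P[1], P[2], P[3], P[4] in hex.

Only C[2] changed, to 8. In CFB, a change in C_i flips the same bit in P_i and garbles P_{i+1}. Decrypting the received ciphertext:
P[1]: E(K, F) = 8; 8 ⊕ 8 = 0.
P[2]: E(K, 8) = 3; 8 ⊕ 3 = B.
P[3]: E(K, 8) = 3; C ⊕ 3 = F.
P[4]: E(K, C) = 1; 5 ⊕ 1 = 4.
Blocks that differ from the original plaintext: P[2], P[3].

P[1] = 0, P[2] = B, P[3] = F, P[4] = 4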